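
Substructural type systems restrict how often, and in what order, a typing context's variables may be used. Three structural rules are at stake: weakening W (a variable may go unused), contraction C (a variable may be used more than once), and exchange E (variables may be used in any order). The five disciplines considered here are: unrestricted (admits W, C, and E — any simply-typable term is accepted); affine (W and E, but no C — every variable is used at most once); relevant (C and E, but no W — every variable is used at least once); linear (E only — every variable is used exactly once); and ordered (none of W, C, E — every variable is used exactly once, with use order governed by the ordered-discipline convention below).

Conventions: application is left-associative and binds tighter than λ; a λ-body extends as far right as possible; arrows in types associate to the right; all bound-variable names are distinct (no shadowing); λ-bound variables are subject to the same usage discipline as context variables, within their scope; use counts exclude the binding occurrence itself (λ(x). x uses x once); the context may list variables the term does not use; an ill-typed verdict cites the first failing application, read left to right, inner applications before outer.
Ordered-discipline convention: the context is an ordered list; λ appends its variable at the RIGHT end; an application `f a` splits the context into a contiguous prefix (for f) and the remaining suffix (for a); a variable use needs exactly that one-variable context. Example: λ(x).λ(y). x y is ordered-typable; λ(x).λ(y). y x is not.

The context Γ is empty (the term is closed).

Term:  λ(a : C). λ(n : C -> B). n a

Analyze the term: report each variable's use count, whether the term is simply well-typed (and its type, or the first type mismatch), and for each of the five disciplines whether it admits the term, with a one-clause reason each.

usage: a (λ-bound) ×1, n (λ-bound) ×1
uses in reading order: n, a
typing: well-typed — term : C -> (C -> B) -> B
ordered: ✗, needs exchange: uses follow n, a
linear: ✓, each of a, n used exactly once
affine: ✓, none of a, n used more than once
relevant: ✓, none of a, n goes unused
unrestricted: ✓, simply typable at C -> (C -> B) -> B; W, C, E all held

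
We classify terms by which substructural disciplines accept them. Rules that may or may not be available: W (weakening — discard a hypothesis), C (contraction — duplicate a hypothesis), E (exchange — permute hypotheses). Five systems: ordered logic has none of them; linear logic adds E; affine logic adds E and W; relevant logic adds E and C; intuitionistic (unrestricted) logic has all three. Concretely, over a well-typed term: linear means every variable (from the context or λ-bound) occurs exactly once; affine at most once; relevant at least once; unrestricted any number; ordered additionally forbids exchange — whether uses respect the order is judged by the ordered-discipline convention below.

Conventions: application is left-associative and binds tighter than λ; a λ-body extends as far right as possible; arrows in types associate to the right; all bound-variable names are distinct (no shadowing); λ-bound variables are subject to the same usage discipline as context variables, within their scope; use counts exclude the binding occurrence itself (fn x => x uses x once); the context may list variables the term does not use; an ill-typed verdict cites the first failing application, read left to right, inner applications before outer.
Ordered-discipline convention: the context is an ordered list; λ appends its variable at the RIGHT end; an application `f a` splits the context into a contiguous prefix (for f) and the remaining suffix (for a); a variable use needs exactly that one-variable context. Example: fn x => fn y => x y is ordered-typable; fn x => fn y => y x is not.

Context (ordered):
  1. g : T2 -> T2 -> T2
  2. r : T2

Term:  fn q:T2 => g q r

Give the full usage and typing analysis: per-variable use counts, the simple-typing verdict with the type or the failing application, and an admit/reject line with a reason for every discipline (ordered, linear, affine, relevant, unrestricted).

usage: g=1; r=1; q [bound]=1
left-to-right use order: g, q, r
typing: the term checks, with type T2 -> T2
ordered ✗ (needs exchange: uses follow g, q, r)
linear ✓ (g, r, q: one use apiece)
affine ✓ (no duplicate uses among g, r, q)
relevant ✓ (at least one use each (g, r, q))
unrestricted ✓ (type-checks (T2 -> T2) and nothing is barred)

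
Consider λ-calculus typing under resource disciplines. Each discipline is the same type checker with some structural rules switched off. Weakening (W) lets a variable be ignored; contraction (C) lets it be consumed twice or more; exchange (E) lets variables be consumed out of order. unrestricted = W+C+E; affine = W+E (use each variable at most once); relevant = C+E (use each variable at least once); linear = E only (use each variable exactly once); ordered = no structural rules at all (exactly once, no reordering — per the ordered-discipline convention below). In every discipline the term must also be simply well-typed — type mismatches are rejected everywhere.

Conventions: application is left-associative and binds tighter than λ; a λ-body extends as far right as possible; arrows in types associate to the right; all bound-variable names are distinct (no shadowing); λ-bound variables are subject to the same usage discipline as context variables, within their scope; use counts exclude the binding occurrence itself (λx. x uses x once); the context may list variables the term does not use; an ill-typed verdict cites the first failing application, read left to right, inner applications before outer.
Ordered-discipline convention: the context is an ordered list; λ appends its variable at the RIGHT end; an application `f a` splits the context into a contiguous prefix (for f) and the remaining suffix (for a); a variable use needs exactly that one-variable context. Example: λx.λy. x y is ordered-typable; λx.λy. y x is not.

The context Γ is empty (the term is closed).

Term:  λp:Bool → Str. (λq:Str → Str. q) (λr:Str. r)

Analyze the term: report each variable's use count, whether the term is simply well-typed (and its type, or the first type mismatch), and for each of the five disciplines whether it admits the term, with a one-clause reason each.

counts: p (bound) ×0; q (bound) ×1; r (bound) ×1
uses in reading order: q, r
typing: ✓ — (Bool → Str) → Str → Str
ordered: ✗, p never used (weakening)
linear: ✗, p never used (weakening)
affine: ✓, p, q, r: no repeats, contraction unneeded
relevant: ✗, p never used (weakening)
unrestricted: ✓, well-typed at (Bool → Str) → Str → Str; no restrictions here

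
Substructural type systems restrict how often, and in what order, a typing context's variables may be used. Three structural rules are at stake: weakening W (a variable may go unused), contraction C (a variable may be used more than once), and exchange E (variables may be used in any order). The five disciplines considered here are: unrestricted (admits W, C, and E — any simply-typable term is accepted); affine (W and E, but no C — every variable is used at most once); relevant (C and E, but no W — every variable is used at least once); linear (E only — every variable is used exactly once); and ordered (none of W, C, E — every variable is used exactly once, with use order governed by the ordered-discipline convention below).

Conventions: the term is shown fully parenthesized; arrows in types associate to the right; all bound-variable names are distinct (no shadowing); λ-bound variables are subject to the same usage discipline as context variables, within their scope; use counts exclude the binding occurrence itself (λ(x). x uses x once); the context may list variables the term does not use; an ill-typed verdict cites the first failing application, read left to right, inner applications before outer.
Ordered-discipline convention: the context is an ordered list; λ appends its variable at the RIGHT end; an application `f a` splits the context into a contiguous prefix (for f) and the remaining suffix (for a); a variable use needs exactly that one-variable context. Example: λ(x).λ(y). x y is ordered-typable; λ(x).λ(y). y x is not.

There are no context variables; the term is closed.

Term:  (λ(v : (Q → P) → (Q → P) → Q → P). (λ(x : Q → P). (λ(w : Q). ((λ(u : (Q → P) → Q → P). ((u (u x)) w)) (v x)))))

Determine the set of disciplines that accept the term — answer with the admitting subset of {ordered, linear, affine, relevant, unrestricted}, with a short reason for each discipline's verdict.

admitted by: relevant, unrestricted
counts: v (bound): 1×, x (bound): 2×, w (bound): 1×, u (bound): 2×
use order (left to right): u, u, x, w, v, x
typing: the term checks, with type ((Q → P) → (Q → P) → Q → P) → (Q → P) → Q → P
ordered: ✗ — repeated use of x ×2, u ×2
linear: ✗ — repeated use of x ×2, u ×2
affine: ✗ — repeated use of x ×2, u ×2
relevant: ✓ — v, x, w, u: all used, weakening unneeded
unrestricted: ✓ — well-typed at ((Q → P) → (Q → P) → Q → P) → (Q → P) → Q → P; no restrictions here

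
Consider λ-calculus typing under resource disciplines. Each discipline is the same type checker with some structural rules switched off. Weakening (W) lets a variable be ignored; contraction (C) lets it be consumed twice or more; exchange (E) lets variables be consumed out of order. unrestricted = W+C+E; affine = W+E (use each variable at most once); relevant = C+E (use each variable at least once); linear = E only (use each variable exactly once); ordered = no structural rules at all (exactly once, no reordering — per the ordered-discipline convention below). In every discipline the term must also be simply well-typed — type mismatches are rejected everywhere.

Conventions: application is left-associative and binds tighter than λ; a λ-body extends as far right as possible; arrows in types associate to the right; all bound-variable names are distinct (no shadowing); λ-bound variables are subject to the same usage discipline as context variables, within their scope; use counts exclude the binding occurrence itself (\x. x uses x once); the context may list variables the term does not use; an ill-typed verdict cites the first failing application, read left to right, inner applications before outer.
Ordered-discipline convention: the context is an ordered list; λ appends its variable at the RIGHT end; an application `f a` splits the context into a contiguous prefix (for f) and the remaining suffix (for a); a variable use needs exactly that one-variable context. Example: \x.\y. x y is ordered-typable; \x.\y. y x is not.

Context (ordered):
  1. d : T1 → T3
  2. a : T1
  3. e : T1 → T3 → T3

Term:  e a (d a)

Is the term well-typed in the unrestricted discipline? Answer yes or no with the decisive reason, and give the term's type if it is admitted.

yes — well-typed at T3; no restrictions here; term : T3
variable uses: d: 1; a: 2; e: 1
uses in reading order: e, a, d, a
typing: well-typed at T3
all disciplines: ordered ✗, linear ✗, affine ✗, relevant ✓, unrestricted ✓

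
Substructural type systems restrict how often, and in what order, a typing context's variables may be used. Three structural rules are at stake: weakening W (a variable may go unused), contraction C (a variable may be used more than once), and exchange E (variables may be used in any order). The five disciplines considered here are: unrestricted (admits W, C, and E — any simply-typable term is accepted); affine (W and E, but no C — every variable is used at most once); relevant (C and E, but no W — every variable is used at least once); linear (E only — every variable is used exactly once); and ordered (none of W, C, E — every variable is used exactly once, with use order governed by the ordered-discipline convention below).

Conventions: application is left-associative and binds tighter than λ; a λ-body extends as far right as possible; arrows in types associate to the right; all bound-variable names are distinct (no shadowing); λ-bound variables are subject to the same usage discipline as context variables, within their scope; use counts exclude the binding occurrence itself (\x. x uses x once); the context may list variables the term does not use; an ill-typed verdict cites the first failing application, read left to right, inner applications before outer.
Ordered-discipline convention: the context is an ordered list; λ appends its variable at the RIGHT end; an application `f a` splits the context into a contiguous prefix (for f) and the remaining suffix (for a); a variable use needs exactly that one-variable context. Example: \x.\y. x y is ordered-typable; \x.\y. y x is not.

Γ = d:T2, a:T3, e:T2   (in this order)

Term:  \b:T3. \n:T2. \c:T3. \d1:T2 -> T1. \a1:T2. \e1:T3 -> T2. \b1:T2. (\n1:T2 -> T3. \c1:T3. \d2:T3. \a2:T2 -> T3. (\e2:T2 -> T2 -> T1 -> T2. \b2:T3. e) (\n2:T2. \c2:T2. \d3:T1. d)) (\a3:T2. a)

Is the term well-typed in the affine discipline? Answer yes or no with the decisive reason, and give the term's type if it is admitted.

yes — at most one use each (d, a, e, b, n, c, d1, a1, e1, b1, n1, c1, d2, a2, e2, b2, n2, c2, d3, a3); term : T3 -> T2 -> T3 -> (T2 -> T1) -> T2 -> (T3 -> T2) -> T2 -> T3 -> T3 -> (T2 -> T3) -> T3 -> T2
counts: d: 1, a: 1, e: 1, b (bound): 0, n (bound): 0, c (bound): 0, d1 (bound): 0, a1 (bound): 0, e1 (bound): 0, b1 (bound): 0, n1 (bound): 0, c1 (bound): 0, d2 (bound): 0, a2 (bound): 0, e2 (bound): 0, b2 (bound): 0, n2 (bound): 0, c2 (bound): 0, d3 (bound): 0, a3 (bound): 0
use order (left to right): e, d, a
typing: well-typed — term : T3 -> T2 -> T3 -> (T2 -> T1) -> T2 -> (T3 -> T2) -> T2 -> T3 -> T3 -> (T2 -> T3) -> T3 -> T2
per-discipline verdicts: ordered ✗, linear ✗, affine ✓, relevant ✗, unrestricted ✓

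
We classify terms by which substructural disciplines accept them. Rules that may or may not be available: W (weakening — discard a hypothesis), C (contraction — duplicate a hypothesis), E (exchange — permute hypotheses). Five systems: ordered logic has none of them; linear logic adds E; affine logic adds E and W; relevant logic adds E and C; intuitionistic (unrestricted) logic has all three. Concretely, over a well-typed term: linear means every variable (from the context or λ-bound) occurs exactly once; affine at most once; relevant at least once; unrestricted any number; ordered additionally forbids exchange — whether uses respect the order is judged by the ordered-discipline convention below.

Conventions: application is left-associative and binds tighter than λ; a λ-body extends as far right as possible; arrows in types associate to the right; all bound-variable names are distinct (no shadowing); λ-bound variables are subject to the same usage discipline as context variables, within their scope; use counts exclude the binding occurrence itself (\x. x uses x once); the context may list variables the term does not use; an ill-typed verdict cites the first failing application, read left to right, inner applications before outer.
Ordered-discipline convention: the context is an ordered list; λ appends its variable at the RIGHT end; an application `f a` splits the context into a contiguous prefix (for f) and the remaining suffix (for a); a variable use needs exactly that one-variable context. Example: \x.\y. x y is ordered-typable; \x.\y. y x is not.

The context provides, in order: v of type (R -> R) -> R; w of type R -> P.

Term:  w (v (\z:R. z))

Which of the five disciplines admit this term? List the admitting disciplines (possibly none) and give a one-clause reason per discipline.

admitted in: linear, affine, relevant, unrestricted
counts: v ×1, w ×1, z (λ-bound) ×1
left-to-right use order: w, v, z
typing: well-typed — term : P
ordered ✗ (no ordered split (uses run w, v, z))
linear ✓ (single use per variable (v, w, z))
affine ✓ (no duplicate uses among v, w, z)
relevant ✓ (every one of v, w, z appears)
unrestricted ✓ (well-typed at P; no restrictions here)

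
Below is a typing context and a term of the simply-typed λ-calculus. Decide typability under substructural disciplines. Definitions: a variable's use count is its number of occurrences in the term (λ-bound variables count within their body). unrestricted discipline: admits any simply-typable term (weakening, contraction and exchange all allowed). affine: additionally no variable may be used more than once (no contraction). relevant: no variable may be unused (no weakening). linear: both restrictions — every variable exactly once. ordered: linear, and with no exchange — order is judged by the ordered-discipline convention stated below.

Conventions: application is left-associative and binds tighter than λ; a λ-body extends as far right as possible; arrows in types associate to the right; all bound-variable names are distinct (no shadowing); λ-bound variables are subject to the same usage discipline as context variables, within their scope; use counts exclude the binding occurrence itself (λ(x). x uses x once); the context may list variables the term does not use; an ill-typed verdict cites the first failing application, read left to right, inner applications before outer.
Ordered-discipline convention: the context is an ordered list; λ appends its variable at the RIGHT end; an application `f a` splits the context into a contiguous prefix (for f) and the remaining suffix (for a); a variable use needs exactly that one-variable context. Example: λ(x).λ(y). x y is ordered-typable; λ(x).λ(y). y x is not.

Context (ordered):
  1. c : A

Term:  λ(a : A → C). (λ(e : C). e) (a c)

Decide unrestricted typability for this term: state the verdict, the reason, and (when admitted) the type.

yes — type-checks ((A → C) → C) and nothing is barred; term : (A → C) → C
usage: c: 1×; a (λ-bound): 1×; e (λ-bound): 1×
use order (left to right): e, a, c
typing: the term checks, with type (A → C) → C
across the five disciplines: ordered ✗ | linear ✓ | affine ✓ | relevant ✓ | unrestricted ✓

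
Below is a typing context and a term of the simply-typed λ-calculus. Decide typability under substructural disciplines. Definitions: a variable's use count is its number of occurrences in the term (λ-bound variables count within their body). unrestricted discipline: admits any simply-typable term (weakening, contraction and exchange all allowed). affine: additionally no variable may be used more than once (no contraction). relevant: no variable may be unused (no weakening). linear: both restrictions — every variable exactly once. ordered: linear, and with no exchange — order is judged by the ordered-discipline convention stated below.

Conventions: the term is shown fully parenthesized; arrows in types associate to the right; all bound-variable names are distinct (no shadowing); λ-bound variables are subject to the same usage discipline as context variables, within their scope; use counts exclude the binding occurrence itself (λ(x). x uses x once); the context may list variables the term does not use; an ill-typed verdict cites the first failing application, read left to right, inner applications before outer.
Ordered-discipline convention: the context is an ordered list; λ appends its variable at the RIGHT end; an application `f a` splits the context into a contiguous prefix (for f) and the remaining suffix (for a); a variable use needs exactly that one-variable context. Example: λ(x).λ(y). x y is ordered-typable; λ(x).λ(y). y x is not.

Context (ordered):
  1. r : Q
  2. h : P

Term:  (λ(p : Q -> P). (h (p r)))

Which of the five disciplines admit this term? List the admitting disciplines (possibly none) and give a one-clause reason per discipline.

admitting disciplines: none
variable uses: r=1, h=1, p [bound]=1
order of uses: h, p, r
typing: ill-typed: applying a non-function (P)
ordered ✗ (a type mismatch blocks all five)
linear ✗ (the type mismatch rejects it)
affine ✗ (not simply typable)
relevant ✗ (fails simple typing)
unrestricted ✗ (a type mismatch blocks all five)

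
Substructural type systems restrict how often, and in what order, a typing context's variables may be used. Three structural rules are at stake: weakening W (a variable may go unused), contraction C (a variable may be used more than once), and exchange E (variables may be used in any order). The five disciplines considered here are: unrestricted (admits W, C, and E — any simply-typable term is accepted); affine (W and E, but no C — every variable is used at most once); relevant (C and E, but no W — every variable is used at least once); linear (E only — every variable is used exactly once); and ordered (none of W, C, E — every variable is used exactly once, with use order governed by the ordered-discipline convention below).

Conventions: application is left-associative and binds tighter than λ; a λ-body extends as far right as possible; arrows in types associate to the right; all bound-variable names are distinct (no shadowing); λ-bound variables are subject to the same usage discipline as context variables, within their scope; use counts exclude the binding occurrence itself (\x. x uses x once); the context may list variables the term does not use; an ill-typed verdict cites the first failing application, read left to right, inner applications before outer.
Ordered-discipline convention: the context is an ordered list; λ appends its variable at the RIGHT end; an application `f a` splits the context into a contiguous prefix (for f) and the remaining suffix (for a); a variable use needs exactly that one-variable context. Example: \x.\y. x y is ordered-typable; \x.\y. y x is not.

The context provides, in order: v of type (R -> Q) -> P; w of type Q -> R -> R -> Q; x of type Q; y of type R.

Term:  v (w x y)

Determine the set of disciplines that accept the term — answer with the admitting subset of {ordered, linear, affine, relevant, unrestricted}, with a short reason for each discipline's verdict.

accepted by: ordered, linear, affine, relevant, unrestricted
variable uses: v: 1×; w: 1×; x: 1×; y: 1×
uses in reading order: v, w, x, y
typing: well-typed — term : P
ordered: ✓, v, w, x, y once each; derivable with no W/C/E
linear: ✓, each of v, w, x, y used exactly once
affine: ✓, none of v, w, x, y used more than once
relevant: ✓, v, w, x, y: all used, weakening unneeded
unrestricted: ✓, simply typable at P; W, C, E all held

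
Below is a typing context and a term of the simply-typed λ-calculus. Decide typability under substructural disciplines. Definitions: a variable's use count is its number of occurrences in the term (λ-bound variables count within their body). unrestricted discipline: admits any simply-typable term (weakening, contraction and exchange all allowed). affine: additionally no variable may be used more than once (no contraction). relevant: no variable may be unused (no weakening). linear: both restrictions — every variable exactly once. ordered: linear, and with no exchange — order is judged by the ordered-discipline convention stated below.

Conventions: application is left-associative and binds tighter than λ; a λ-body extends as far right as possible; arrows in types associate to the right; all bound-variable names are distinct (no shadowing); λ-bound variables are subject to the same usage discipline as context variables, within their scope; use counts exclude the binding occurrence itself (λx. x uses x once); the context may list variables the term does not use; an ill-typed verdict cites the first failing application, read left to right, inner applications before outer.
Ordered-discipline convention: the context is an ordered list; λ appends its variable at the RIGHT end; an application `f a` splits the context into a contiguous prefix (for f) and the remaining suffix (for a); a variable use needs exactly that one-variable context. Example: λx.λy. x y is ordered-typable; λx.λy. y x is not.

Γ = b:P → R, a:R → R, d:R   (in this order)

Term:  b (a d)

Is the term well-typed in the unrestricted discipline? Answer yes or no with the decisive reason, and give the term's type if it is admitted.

no — a type mismatch blocks all five
usage: b: 1×; a: 1×; d: 1×
use order (left to right): b, a, d
typing: ill-typed: an application expects P but receives R
per-discipline verdicts: ordered ✗ · linear ✗ · affine ✗ · relevant ✗ · unrestricted ✗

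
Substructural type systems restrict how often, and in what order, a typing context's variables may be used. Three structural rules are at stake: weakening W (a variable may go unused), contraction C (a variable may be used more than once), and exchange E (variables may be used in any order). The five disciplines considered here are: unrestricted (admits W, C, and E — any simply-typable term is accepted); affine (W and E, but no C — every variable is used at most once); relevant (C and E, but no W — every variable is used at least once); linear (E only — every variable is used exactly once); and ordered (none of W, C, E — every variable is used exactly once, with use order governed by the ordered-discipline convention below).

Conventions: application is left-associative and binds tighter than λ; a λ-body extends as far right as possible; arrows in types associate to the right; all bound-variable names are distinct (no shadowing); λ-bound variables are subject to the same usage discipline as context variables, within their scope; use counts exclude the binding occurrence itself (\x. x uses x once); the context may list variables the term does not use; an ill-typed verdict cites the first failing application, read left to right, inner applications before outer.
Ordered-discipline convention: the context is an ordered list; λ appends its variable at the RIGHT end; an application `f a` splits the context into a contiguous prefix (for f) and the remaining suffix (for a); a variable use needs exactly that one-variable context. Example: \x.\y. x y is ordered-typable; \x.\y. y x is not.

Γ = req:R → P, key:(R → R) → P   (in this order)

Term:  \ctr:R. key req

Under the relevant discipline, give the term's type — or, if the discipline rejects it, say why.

not well-typed under relevant — the type mismatch rejects it
variable uses: req: 1×; key: 1×; ctr [bound]: 0×
use order (left to right): key, req
typing: ill-typed: an argument R → P mismatches the expected R → R
all disciplines: ordered ✗, linear ✗, affine ✗, relevant ✗, unrestricted ✗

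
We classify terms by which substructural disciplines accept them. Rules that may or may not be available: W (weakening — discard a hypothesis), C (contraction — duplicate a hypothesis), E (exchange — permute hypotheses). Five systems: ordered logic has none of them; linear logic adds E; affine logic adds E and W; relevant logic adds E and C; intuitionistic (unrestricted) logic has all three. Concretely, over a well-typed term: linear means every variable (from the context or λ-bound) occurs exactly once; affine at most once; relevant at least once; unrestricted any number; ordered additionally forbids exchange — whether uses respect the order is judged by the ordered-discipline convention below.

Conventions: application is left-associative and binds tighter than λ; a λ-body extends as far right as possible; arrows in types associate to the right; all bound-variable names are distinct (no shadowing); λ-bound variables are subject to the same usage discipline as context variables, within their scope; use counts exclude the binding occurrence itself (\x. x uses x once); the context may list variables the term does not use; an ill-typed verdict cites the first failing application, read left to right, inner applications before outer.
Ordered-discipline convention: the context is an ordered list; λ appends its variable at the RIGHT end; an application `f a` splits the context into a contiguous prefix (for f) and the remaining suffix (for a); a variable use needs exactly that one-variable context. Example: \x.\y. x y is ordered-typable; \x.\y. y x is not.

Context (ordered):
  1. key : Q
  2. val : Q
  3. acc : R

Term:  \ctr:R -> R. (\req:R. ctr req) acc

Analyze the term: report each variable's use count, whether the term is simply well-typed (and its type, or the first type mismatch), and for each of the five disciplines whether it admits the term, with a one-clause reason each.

usage: key: 0, val: 0, acc: 1, ctr (λ-bound): 1, req (λ-bound): 1
left-to-right use order: ctr, req, acc
typing: the term checks, with type (R -> R) -> R
ordered ✗ (key, val never used (weakening))
linear ✗ (key, val never used (weakening))
affine ✓ (no duplicate uses among key, val, acc, ctr, req)
relevant ✗ (key, val never used (weakening))
unrestricted ✓ (type-checks ((R -> R) -> R) and nothing is barred)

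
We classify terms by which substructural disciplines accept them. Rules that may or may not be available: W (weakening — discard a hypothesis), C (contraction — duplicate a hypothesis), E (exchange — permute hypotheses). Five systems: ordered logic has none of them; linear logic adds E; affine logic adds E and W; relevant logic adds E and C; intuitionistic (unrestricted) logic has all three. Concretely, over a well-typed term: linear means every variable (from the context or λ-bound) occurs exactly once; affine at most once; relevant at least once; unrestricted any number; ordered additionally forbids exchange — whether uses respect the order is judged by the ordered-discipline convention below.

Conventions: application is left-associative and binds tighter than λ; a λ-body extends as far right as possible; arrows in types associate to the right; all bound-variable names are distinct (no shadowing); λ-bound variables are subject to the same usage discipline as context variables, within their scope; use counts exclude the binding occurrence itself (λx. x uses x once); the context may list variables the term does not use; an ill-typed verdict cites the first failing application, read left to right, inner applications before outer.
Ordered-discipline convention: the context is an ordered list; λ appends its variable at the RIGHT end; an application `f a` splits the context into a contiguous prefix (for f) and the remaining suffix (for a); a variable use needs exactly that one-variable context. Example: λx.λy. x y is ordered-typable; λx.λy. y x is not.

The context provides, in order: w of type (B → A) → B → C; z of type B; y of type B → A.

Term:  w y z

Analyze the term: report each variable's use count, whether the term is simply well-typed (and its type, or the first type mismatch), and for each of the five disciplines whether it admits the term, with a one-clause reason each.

variable uses: w: 1; z: 1; y: 1
left-to-right use order: w, y, z
typing: well-typed — term : C
ordered: ✗ — no contiguous prefix/suffix split fits w, y, z
linear: ✓ — exactly-once usage across w, z, y
affine: ✓ — no duplicate uses among w, z, y
relevant: ✓ — none of w, z, y goes unused
unrestricted: ✓ — type-checks (C) and nothing is barred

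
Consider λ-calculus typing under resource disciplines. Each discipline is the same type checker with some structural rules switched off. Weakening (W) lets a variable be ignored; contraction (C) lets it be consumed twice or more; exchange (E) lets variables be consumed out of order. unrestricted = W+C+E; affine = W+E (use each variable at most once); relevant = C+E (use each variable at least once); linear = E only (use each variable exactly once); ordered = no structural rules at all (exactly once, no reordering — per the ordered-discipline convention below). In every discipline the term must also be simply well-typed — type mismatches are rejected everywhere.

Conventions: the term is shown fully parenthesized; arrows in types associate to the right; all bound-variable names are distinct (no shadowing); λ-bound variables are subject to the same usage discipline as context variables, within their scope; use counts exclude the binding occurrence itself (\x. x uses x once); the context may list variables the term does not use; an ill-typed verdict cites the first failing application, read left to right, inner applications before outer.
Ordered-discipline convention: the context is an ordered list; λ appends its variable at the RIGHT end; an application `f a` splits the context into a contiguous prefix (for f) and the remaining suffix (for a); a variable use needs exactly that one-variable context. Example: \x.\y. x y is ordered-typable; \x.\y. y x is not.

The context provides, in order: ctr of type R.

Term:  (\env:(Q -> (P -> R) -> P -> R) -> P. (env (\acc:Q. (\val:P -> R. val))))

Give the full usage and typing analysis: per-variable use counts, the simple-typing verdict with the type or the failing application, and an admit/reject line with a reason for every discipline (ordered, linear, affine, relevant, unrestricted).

usage: ctr: 0; env [bound]: 1; acc [bound]: 0; val [bound]: 1
use order (left to right): env, val
typing: well-typed at ((Q -> (P -> R) -> P -> R) -> P) -> P
ordered: ✗, ctr, acc left unused
linear: ✗, ctr, acc left unused
affine: ✓, ctr, env, acc, val: no repeats, contraction unneeded
relevant: ✗, ctr, acc left unused
unrestricted: ✓, well-typed at ((Q -> (P -> R) -> P -> R) -> P) -> P; no restrictions here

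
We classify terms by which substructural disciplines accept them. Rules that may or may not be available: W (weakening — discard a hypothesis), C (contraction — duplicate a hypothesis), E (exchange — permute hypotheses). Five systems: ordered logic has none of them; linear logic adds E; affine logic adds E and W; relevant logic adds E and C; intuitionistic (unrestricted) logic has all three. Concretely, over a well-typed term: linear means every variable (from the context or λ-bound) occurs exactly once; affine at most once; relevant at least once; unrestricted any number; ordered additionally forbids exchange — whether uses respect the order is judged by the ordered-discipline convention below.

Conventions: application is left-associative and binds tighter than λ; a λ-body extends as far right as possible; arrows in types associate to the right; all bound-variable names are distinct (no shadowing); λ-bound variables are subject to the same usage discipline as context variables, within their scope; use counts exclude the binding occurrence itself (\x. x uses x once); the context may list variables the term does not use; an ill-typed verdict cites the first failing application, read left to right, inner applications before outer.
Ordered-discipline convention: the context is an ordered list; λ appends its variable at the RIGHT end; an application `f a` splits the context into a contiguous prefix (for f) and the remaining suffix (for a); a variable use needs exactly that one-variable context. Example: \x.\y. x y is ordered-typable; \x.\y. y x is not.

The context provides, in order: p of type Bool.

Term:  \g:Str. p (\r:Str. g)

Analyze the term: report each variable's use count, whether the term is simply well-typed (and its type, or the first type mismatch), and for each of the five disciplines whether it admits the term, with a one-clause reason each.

variable uses: p: 1×; g [bound]: 1×; r [bound]: 0×
use order (left to right): p, g
typing: ill-typed: non-arrow in function slot: Bool
ordered ✗ (a type mismatch blocks all five)
linear ✗ (the type mismatch rejects it)
affine ✗ (not simply typable)
relevant ✗ (fails simple typing)
unrestricted ✗ (a type mismatch blocks all five)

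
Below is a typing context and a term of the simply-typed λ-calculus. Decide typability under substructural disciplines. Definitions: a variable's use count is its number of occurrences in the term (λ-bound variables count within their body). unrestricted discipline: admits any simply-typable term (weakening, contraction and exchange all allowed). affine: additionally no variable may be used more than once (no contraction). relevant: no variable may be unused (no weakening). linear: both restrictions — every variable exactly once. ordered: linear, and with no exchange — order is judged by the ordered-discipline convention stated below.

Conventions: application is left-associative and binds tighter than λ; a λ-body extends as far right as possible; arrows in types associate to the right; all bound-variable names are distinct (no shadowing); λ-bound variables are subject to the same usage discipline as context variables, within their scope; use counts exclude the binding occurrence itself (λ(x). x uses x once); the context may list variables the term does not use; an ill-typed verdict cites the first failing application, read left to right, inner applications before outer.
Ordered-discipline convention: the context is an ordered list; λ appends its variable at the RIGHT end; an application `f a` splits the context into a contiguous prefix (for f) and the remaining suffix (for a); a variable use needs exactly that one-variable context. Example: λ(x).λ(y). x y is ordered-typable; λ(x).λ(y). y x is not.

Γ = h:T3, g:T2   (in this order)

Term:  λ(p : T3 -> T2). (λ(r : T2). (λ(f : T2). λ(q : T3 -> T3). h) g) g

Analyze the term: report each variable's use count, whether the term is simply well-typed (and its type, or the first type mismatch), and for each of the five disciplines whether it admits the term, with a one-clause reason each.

usage: h ×1; g ×2; p (bound) ×0; r (bound) ×0; f (bound) ×0; q (bound) ×0
uses in reading order: h, g, g
typing: ✓ — (T3 -> T2) -> (T3 -> T3) -> T3
ordered: ✗ — repeated use of g ×2; p, r, f, q never used (weakening)
linear: ✗ — repeated use of g ×2; p, r, f, q never used (weakening)
affine: ✗ — repeated use of g ×2
relevant: ✗ — p, r, f, q never used (weakening)
unrestricted: ✓ — type-checks ((T3 -> T2) -> (T3 -> T3) -> T3) and nothing is barred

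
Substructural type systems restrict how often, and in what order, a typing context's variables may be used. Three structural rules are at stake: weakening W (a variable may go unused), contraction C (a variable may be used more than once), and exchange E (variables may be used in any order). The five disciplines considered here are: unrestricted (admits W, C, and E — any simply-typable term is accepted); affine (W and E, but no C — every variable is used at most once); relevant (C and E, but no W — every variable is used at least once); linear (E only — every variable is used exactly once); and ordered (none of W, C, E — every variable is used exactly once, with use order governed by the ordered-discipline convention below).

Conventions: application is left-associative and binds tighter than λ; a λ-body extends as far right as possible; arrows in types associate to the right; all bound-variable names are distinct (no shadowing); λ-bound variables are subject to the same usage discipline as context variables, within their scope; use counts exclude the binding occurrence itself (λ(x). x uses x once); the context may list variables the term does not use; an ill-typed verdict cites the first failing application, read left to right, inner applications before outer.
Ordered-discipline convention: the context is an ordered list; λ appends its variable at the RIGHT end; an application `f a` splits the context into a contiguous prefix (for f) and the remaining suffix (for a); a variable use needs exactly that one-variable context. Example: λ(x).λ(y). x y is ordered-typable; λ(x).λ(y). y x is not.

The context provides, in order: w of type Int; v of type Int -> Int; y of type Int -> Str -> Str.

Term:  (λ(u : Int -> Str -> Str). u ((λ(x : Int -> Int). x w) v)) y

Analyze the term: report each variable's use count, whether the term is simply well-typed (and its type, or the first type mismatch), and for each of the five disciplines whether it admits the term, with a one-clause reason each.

counts: w=1, v=1, y=1, u (bound)=1, x (bound)=1
use order (left to right): u, x, w, v, y
typing: well-typed at Str -> Str
ordered: ✗, no ordered split (uses run u, x, w, v, y)
linear: ✓, each of w, v, y, u, x used exactly once
affine: ✓, no duplicate uses among w, v, y, u, x
relevant: ✓, every one of w, v, y, u, x appears
unrestricted: ✓, well-typed at Str -> Str; no restrictions here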